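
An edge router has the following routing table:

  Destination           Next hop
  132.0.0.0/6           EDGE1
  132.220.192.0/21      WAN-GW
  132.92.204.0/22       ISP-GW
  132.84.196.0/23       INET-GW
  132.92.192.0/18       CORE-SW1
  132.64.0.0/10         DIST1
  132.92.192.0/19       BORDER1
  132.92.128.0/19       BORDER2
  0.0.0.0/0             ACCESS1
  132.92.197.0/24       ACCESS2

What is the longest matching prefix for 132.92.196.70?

Entries matching 132.92.196.70:
  0.0.0.0/0 (default, matches everything)
  132.0.0.0/6 (132.0.0.0 - 135.255.255.255)
  132.64.0.0/10 (132.64.0.0 - 132.127.255.255)
  132.92.192.0/18 (132.92.192.0 - 132.92.255.255)
  132.92.192.0/19 (132.92.192.0 - 132.92.223.255)
Most specific is 132.92.192.0/19.

132.92.192.0/19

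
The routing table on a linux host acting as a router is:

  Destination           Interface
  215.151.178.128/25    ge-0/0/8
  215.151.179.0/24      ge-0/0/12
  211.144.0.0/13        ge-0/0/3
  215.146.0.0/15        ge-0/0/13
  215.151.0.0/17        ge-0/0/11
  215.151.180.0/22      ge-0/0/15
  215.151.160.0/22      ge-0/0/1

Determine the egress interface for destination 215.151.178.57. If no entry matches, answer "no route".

No entry's prefix contains 215.151.178.57; there is no default route.

no route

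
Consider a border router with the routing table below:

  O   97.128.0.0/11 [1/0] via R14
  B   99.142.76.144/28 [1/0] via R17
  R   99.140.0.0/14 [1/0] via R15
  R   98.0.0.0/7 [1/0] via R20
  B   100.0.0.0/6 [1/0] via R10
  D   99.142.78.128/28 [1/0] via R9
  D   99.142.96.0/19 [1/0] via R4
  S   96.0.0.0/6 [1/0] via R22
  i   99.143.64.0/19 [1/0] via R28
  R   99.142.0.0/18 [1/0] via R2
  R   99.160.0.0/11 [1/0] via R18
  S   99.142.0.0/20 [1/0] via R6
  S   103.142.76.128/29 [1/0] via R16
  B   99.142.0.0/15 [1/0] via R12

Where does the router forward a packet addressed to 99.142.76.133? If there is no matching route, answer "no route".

R12

Routes whose prefix contains 99.142.76.133:
  96.0.0.0/6 (96.0.0.0 - 99.255.255.255) -> R22
  98.0.0.0/7 (98.0.0.0 - 99.255.255.255) -> R20
  99.140.0.0/14 (99.140.0.0 - 99.143.255.255) -> R15
  99.142.0.0/15 (99.142.0.0 - 99.143.255.255) -> R12
More-specific entries that do NOT match:
  103.142.76.128/29 (103.142.76.128 - 103.142.76.135) does not contain 99.142.76.133
  99.142.76.144/28 (99.142.76.144 - 99.142.76.159) does not contain 99.142.76.133
  99.142.78.128/28 (99.142.78.128 - 99.142.78.143) does not contain 99.142.76.133
  99.142.0.0/20 (99.142.0.0 - 99.142.15.255) does not contain 99.142.76.133
  99.142.96.0/19 (99.142.96.0 - 99.142.127.255) does not contain 99.142.76.133
  99.143.64.0/19 (99.143.64.0 - 99.143.95.255) does not contain 99.142.76.133
  99.142.0.0/18 (99.142.0.0 - 99.142.63.255) does not contain 99.142.76.133
Longest matching prefix is /15 -> next hop R12.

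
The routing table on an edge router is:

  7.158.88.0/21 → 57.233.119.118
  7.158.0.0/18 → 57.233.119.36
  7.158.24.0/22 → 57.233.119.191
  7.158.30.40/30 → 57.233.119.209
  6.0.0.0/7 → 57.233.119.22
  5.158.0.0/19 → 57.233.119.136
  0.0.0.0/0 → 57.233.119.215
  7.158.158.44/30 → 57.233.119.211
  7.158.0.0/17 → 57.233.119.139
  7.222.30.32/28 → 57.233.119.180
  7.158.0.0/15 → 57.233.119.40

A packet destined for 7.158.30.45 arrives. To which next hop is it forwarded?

Routes whose prefix contains 7.158.30.45:
  0.0.0.0/0 (default, matches everything) -> 57.233.119.215
  6.0.0.0/7 (6.0.0.0 - 7.255.255.255) -> 57.233.119.22
  7.158.0.0/15 (7.158.0.0 - 7.159.255.255) -> 57.233.119.40
  7.158.0.0/17 (7.158.0.0 - 7.158.127.255) -> 57.233.119.139
  7.158.0.0/18 (7.158.0.0 - 7.158.63.255) -> 57.233.119.36
More-specific entries that do NOT match:
  7.158.30.40/30 (7.158.30.40 - 7.158.30.43) does not contain 7.158.30.45
  7.158.158.44/30 (7.158.158.44 - 7.158.158.47) does not contain 7.158.30.45
  7.222.30.32/28 (7.222.30.32 - 7.222.30.47) does not contain 7.158.30.45
  7.158.24.0/22 (7.158.24.0 - 7.158.27.255) does not contain 7.158.30.45
  7.158.88.0/21 (7.158.88.0 - 7.158.95.255) does not contain 7.158.30.45
  5.158.0.0/19 (5.158.0.0 - 5.158.31.255) does not contain 7.158.30.45
Longest matching prefix is /18 -> next hop 57.233.119.36.

57.233.119.36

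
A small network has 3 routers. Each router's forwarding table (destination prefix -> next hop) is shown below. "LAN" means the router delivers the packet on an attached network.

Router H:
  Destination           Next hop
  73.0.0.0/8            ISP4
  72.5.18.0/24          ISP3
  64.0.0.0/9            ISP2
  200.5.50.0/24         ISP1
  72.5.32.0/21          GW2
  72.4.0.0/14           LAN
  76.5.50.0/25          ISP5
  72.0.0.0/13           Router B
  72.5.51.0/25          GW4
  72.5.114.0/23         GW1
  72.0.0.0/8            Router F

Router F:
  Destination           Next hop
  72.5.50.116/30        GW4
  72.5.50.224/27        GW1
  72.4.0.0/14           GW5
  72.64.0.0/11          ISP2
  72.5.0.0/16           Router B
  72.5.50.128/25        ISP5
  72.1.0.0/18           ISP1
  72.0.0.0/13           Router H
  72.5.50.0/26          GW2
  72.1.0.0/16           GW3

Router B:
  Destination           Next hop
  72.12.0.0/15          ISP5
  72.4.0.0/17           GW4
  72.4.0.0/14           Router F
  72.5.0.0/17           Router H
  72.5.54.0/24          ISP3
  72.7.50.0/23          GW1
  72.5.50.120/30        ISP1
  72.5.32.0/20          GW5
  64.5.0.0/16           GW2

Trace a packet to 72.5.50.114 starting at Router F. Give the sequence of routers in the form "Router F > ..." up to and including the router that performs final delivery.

Router F > Router B > Router H

At Router F: longest match for 72.5.50.114 is 72.5.0.0/16 -> Router B
At Router B: longest match for 72.5.50.114 is 72.5.0.0/17 -> Router H
At Router H: longest match for 72.5.50.114 is 72.4.0.0/14 -> LAN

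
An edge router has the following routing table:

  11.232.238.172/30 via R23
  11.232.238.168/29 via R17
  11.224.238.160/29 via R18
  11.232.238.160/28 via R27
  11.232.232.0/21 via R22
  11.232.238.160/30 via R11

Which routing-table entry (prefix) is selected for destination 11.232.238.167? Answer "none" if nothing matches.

11.232.238.160/28

Entries matching 11.232.238.167:
  11.232.232.0/21 (11.232.232.0 - 11.232.239.255)
  11.232.238.160/28 (11.232.238.160 - 11.232.238.175)
Most specific is 11.232.238.160/28.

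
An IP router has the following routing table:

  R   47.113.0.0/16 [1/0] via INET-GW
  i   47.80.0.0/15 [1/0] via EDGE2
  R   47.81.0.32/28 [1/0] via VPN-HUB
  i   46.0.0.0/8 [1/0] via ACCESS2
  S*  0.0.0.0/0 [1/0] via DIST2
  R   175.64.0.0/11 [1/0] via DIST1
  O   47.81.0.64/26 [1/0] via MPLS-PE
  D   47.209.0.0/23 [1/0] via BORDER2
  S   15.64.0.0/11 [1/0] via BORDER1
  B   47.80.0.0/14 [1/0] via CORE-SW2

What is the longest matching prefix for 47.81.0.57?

47.80.0.0/15

Entries matching 47.81.0.57:
  0.0.0.0/0 (default, matches everything)
  47.80.0.0/14 (47.80.0.0 - 47.83.255.255)
  47.80.0.0/15 (47.80.0.0 - 47.81.255.255)
Most specific is 47.80.0.0/15.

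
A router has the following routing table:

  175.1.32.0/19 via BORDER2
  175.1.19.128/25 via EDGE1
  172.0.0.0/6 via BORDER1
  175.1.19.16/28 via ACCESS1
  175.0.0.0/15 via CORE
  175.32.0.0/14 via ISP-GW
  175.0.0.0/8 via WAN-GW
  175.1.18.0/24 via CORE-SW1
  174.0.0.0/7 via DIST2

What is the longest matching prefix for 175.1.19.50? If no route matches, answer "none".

Entries matching 175.1.19.50:
  172.0.0.0/6 (172.0.0.0 - 175.255.255.255)
  174.0.0.0/7 (174.0.0.0 - 175.255.255.255)
  175.0.0.0/8 (175.0.0.0 - 175.255.255.255)
  175.0.0.0/15 (175.0.0.0 - 175.1.255.255)
Most specific is 175.0.0.0/15.

175.0.0.0/15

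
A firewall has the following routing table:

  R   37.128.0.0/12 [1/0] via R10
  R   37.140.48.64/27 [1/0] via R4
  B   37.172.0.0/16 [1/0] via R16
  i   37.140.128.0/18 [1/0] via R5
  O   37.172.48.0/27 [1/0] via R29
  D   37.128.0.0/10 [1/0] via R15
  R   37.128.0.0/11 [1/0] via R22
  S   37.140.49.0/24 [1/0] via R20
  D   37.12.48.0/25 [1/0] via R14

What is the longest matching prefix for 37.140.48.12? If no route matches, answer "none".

37.128.0.0/12

Entries matching 37.140.48.12:
  37.128.0.0/10 (37.128.0.0 - 37.191.255.255)
  37.128.0.0/11 (37.128.0.0 - 37.159.255.255)
  37.128.0.0/12 (37.128.0.0 - 37.143.255.255)
Most specific is 37.128.0.0/12.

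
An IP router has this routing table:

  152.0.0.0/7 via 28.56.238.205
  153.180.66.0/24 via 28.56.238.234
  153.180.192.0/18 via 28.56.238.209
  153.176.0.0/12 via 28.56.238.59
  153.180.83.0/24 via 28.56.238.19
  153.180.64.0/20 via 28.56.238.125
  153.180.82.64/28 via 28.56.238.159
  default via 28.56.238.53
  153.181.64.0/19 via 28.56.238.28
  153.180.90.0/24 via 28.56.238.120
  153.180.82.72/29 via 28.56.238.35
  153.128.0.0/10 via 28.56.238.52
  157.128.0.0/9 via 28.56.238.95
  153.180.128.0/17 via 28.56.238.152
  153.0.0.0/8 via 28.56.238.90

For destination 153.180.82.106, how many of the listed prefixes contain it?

Prefixes containing 153.180.82.106:
  0.0.0.0/0 (default, matches everything)
  152.0.0.0/7 (152.0.0.0 - 153.255.255.255)
  153.0.0.0/8 (153.0.0.0 - 153.255.255.255)
  153.128.0.0/10 (153.128.0.0 - 153.191.255.255)
  153.176.0.0/12 (153.176.0.0 - 153.191.255.255)
Total matching entries: 5.

5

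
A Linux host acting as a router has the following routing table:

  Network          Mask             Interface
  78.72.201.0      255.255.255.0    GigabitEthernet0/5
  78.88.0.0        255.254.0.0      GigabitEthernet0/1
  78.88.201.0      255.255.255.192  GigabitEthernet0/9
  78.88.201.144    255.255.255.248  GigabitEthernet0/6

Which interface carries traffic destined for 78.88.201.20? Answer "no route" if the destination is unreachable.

GigabitEthernet0/9

Routes whose prefix contains 78.88.201.20:
  78.88.0.0/15 (78.88.0.0 - 78.89.255.255) -> GigabitEthernet0/1
  78.88.201.0/26 (78.88.201.0 - 78.88.201.63) -> GigabitEthernet0/9
More-specific entries that do NOT match:
  78.88.201.144/29 (78.88.201.144 - 78.88.201.151) does not contain 78.88.201.20
Longest matching prefix is /26 -> interface GigabitEthernet0/9.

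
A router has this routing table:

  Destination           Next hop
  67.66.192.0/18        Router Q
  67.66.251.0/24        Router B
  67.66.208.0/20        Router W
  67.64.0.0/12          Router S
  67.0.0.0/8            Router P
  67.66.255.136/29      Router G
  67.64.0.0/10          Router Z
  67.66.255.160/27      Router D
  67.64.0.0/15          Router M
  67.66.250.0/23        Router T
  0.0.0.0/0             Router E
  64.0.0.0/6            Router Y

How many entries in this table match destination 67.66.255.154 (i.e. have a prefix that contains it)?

6

Prefixes containing 67.66.255.154:
  0.0.0.0/0 (default, matches everything)
  64.0.0.0/6 (64.0.0.0 - 67.255.255.255)
  67.0.0.0/8 (67.0.0.0 - 67.255.255.255)
  67.64.0.0/10 (67.64.0.0 - 67.127.255.255)
  67.64.0.0/12 (67.64.0.0 - 67.79.255.255)
  67.66.192.0/18 (67.66.192.0 - 67.66.255.255)
Total matching entries: 6.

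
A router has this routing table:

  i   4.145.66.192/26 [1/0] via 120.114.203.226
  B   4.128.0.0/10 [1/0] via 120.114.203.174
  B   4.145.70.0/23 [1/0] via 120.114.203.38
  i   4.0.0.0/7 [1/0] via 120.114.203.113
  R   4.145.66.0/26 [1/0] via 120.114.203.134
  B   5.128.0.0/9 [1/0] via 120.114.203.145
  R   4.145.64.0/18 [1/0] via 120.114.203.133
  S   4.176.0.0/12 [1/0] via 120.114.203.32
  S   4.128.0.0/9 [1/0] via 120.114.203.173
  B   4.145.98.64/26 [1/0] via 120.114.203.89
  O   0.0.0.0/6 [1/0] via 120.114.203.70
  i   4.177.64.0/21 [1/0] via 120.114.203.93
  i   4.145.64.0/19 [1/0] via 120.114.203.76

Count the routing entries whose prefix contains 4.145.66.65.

Prefixes containing 4.145.66.65:
  4.0.0.0/7 (4.0.0.0 - 5.255.255.255)
  4.128.0.0/9 (4.128.0.0 - 4.255.255.255)
  4.128.0.0/10 (4.128.0.0 - 4.191.255.255)
  4.145.64.0/18 (4.145.64.0 - 4.145.127.255)
  4.145.64.0/19 (4.145.64.0 - 4.145.95.255)
Total matching entries: 5.

5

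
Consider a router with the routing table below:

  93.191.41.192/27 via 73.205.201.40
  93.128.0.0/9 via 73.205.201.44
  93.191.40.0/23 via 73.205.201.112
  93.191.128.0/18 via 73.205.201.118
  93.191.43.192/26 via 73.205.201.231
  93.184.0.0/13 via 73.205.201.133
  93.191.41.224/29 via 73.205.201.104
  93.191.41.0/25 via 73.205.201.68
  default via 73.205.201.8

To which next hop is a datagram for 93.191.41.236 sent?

Routes whose prefix contains 93.191.41.236:
  0.0.0.0/0 (default, matches everything) -> 73.205.201.8
  93.128.0.0/9 (93.128.0.0 - 93.255.255.255) -> 73.205.201.44
  93.184.0.0/13 (93.184.0.0 - 93.191.255.255) -> 73.205.201.133
  93.191.40.0/23 (93.191.40.0 - 93.191.41.255) -> 73.205.201.112
More-specific entries that do NOT match:
  93.191.41.224/29 (93.191.41.224 - 93.191.41.231) does not contain 93.191.41.236
  93.191.41.192/27 (93.191.41.192 - 93.191.41.223) does not contain 93.191.41.236
  93.191.43.192/26 (93.191.43.192 - 93.191.43.255) does not contain 93.191.41.236
  93.191.41.0/25 (93.191.41.0 - 93.191.41.127) does not contain 93.191.41.236
Longest matching prefix is /23 -> next hop 73.205.201.112.

73.205.201.112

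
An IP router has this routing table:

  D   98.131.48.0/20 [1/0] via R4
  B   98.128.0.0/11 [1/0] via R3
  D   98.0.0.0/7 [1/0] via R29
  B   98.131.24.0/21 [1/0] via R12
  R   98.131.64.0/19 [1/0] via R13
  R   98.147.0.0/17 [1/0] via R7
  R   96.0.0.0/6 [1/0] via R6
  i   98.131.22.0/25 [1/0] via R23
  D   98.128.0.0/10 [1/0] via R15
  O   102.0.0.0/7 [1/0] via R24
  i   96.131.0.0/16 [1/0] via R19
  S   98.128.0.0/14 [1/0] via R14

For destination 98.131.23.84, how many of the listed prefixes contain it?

5

Prefixes containing 98.131.23.84:
  96.0.0.0/6 (96.0.0.0 - 99.255.255.255)
  98.0.0.0/7 (98.0.0.0 - 99.255.255.255)
  98.128.0.0/10 (98.128.0.0 - 98.191.255.255)
  98.128.0.0/11 (98.128.0.0 - 98.159.255.255)
  98.128.0.0/14 (98.128.0.0 - 98.131.255.255)
Total matching entries: 5.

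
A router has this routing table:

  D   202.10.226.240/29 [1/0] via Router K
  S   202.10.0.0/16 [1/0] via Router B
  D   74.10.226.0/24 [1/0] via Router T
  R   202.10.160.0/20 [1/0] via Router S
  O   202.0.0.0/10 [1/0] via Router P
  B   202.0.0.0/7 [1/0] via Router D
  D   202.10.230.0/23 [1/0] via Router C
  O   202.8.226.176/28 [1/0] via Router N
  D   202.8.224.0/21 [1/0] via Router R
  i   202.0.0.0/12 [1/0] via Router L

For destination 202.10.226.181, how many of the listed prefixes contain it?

Prefixes containing 202.10.226.181:
  202.0.0.0/7 (202.0.0.0 - 203.255.255.255)
  202.0.0.0/10 (202.0.0.0 - 202.63.255.255)
  202.0.0.0/12 (202.0.0.0 - 202.15.255.255)
  202.10.0.0/16 (202.10.0.0 - 202.10.255.255)
Total matching entries: 4.

4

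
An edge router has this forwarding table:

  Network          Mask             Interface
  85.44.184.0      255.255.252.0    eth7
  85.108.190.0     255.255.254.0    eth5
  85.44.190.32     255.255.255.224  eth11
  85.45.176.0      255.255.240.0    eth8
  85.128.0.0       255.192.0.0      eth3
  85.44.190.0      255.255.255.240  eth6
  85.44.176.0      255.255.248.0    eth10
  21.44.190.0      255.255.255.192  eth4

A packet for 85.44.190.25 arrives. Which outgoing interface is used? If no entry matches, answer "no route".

No entry's prefix contains 85.44.190.25; there is no default route.

no route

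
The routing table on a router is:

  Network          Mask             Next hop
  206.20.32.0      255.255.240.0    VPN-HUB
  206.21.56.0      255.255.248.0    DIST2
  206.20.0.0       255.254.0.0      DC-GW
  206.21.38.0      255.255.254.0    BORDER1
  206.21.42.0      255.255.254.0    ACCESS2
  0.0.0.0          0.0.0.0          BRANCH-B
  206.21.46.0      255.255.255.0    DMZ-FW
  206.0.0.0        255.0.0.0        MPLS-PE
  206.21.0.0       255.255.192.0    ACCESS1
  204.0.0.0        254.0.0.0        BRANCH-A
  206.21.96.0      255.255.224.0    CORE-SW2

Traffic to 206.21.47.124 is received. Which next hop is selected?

ACCESS1

Routes whose prefix contains 206.21.47.124:
  0.0.0.0/0 (default, matches everything) -> BRANCH-B
  206.0.0.0/8 (206.0.0.0 - 206.255.255.255) -> MPLS-PE
  206.20.0.0/15 (206.20.0.0 - 206.21.255.255) -> DC-GW
  206.21.0.0/18 (206.21.0.0 - 206.21.63.255) -> ACCESS1
More-specific entries that do NOT match:
  206.21.46.0/24 (206.21.46.0 - 206.21.46.255) does not contain 206.21.47.124
  206.21.38.0/23 (206.21.38.0 - 206.21.39.255) does not contain 206.21.47.124
  206.21.42.0/23 (206.21.42.0 - 206.21.43.255) does not contain 206.21.47.124
  206.21.56.0/21 (206.21.56.0 - 206.21.63.255) does not contain 206.21.47.124
  206.20.32.0/20 (206.20.32.0 - 206.20.47.255) does not contain 206.21.47.124
  206.21.96.0/19 (206.21.96.0 - 206.21.127.255) does not contain 206.21.47.124
Longest matching prefix is /18 -> next hop ACCESS1.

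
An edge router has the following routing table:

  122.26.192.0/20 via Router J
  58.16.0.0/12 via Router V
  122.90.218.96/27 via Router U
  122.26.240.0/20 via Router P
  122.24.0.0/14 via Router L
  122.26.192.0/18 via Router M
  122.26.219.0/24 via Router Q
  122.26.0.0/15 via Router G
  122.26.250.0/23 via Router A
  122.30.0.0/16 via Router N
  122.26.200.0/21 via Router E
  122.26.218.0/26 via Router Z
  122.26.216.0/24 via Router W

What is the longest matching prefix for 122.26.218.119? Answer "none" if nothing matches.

122.26.192.0/18

Entries matching 122.26.218.119:
  122.24.0.0/14 (122.24.0.0 - 122.27.255.255)
  122.26.0.0/15 (122.26.0.0 - 122.27.255.255)
  122.26.192.0/18 (122.26.192.0 - 122.26.255.255)
Most specific is 122.26.192.0/18.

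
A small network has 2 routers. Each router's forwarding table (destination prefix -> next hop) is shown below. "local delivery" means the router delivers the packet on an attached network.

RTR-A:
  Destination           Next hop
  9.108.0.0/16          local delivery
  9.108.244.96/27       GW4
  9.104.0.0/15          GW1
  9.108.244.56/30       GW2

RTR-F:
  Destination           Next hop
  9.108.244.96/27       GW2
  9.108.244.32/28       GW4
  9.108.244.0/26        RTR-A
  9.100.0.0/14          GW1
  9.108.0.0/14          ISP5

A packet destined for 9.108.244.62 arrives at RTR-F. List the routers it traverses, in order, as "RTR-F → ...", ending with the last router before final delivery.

At RTR-F: longest match for 9.108.244.62 is 9.108.244.0/26 -> RTR-A
At RTR-A: longest match for 9.108.244.62 is 9.108.0.0/16 -> local delivery

RTR-F → RTR-A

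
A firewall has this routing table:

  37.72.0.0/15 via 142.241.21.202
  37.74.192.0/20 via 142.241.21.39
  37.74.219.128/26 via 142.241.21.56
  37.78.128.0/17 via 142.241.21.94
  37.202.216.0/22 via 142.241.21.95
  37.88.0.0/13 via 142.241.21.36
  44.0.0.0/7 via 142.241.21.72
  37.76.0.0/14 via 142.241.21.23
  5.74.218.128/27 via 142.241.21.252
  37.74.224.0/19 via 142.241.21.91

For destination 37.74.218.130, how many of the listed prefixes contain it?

0

No listed prefix contains 37.74.218.130.
Total matching entries: 0.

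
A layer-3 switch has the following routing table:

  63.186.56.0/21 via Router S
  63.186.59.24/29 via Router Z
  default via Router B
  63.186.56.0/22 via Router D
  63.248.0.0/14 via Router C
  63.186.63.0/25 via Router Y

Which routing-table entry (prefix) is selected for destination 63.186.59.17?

63.186.56.0/22

Entries matching 63.186.59.17:
  0.0.0.0/0 (default, matches everything)
  63.186.56.0/21 (63.186.56.0 - 63.186.63.255)
  63.186.56.0/22 (63.186.56.0 - 63.186.59.255)
Most specific is 63.186.56.0/22.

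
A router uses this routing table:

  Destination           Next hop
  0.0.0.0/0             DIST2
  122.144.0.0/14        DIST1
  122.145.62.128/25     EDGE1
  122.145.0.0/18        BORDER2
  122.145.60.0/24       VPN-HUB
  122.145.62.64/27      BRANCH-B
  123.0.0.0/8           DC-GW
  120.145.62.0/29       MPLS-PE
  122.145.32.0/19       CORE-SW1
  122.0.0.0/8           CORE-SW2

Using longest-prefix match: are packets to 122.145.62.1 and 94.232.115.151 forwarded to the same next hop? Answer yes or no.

122.145.62.1: longest match 122.145.32.0/19 -> CORE-SW1
94.232.115.151: longest match 0.0.0.0/0 -> DIST2

no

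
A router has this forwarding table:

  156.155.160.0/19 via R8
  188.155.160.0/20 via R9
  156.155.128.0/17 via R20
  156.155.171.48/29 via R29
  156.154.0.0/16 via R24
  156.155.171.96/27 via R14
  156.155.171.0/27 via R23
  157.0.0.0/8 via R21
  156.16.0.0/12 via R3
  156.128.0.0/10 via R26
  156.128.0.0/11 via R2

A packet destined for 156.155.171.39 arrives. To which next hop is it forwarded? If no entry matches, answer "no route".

Routes whose prefix contains 156.155.171.39:
  156.128.0.0/10 (156.128.0.0 - 156.191.255.255) -> R26
  156.128.0.0/11 (156.128.0.0 - 156.159.255.255) -> R2
  156.155.128.0/17 (156.155.128.0 - 156.155.255.255) -> R20
  156.155.160.0/19 (156.155.160.0 - 156.155.191.255) -> R8
More-specific entries that do NOT match:
  156.155.171.48/29 (156.155.171.48 - 156.155.171.55) does not contain 156.155.171.39
  156.155.171.96/27 (156.155.171.96 - 156.155.171.127) does not contain 156.155.171.39
  156.155.171.0/27 (156.155.171.0 - 156.155.171.31) does not contain 156.155.171.39
  188.155.160.0/20 (188.155.160.0 - 188.155.175.255) does not contain 156.155.171.39
Longest matching prefix is /19 -> next hop R8.

R8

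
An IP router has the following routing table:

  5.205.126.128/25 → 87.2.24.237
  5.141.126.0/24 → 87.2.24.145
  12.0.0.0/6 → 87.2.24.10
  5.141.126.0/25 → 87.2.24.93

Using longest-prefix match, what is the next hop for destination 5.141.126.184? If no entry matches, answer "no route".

Routes whose prefix contains 5.141.126.184:
  5.141.126.0/24 (5.141.126.0 - 5.141.126.255) -> 87.2.24.145
More-specific entries that do NOT match:
  5.205.126.128/25 (5.205.126.128 - 5.205.126.255) does not contain 5.141.126.184
  5.141.126.0/25 (5.141.126.0 - 5.141.126.127) does not contain 5.141.126.184
Longest matching prefix is /24 -> next hop 87.2.24.145.

87.2.24.145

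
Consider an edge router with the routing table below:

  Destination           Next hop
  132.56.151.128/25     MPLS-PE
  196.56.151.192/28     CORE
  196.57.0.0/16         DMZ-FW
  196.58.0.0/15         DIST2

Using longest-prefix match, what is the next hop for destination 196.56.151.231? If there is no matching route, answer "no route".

No entry's prefix contains 196.56.151.231; there is no default route.

no route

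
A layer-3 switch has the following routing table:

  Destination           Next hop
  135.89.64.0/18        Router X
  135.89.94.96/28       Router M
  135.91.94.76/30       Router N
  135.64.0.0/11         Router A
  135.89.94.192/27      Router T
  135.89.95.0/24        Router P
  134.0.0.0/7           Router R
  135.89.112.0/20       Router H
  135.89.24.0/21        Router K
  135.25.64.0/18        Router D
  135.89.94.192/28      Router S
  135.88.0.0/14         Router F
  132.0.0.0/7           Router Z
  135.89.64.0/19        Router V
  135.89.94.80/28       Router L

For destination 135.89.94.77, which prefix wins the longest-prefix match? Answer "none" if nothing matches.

Entries matching 135.89.94.77:
  134.0.0.0/7 (134.0.0.0 - 135.255.255.255)
  135.64.0.0/11 (135.64.0.0 - 135.95.255.255)
  135.88.0.0/14 (135.88.0.0 - 135.91.255.255)
  135.89.64.0/18 (135.89.64.0 - 135.89.127.255)
  135.89.64.0/19 (135.89.64.0 - 135.89.95.255)
Most specific is 135.89.64.0/19.

135.89.64.0/19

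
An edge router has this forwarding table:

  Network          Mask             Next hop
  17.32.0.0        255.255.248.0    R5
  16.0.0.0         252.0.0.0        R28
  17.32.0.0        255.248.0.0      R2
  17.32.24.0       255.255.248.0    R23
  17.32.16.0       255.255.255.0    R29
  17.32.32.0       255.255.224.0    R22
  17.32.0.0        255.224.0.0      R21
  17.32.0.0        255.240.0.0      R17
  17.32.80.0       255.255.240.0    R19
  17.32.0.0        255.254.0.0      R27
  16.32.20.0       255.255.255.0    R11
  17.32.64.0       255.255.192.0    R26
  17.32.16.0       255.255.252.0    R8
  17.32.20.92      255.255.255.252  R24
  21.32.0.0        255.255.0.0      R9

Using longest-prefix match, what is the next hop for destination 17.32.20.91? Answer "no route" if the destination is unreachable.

Routes whose prefix contains 17.32.20.91:
  16.0.0.0/6 (16.0.0.0 - 19.255.255.255) -> R28
  17.32.0.0/11 (17.32.0.0 - 17.63.255.255) -> R21
  17.32.0.0/12 (17.32.0.0 - 17.47.255.255) -> R17
  17.32.0.0/13 (17.32.0.0 - 17.39.255.255) -> R2
  17.32.0.0/15 (17.32.0.0 - 17.33.255.255) -> R27
More-specific entries that do NOT match:
  17.32.20.92/30 (17.32.20.92 - 17.32.20.95) does not contain 17.32.20.91
  17.32.16.0/24 (17.32.16.0 - 17.32.16.255) does not contain 17.32.20.91
  16.32.20.0/24 (16.32.20.0 - 16.32.20.255) does not contain 17.32.20.91
  17.32.16.0/22 (17.32.16.0 - 17.32.19.255) does not contain 17.32.20.91
  17.32.0.0/21 (17.32.0.0 - 17.32.7.255) does not contain 17.32.20.91
  17.32.24.0/21 (17.32.24.0 - 17.32.31.255) does not contain 17.32.20.91
  17.32.80.0/20 (17.32.80.0 - 17.32.95.255) does not contain 17.32.20.91
  17.32.32.0/19 (17.32.32.0 - 17.32.63.255) does not contain 17.32.20.91
  17.32.64.0/18 (17.32.64.0 - 17.32.127.255) does not contain 17.32.20.91
  21.32.0.0/16 (21.32.0.0 - 21.32.255.255) does not contain 17.32.20.91
Longest matching prefix is /15 -> next hop R27.

R27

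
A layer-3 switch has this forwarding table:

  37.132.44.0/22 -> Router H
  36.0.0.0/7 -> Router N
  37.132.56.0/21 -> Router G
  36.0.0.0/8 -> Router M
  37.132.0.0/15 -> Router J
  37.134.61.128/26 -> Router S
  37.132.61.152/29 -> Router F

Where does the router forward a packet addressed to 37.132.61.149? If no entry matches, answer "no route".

Routes whose prefix contains 37.132.61.149:
  36.0.0.0/7 (36.0.0.0 - 37.255.255.255) -> Router N
  37.132.0.0/15 (37.132.0.0 - 37.133.255.255) -> Router J
  37.132.56.0/21 (37.132.56.0 - 37.132.63.255) -> Router G
More-specific entries that do NOT match:
  37.132.61.152/29 (37.132.61.152 - 37.132.61.159) does not contain 37.132.61.149
  37.134.61.128/26 (37.134.61.128 - 37.134.61.191) does not contain 37.132.61.149
  37.132.44.0/22 (37.132.44.0 - 37.132.47.255) does not contain 37.132.61.149
Longest matching prefix is /21 -> next hop Router G.

Router G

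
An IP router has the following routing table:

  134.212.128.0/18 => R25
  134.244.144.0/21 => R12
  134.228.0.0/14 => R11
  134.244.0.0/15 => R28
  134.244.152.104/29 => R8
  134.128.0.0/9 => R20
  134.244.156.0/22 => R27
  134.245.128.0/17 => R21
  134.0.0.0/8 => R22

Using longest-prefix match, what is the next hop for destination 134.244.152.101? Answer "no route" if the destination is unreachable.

Routes whose prefix contains 134.244.152.101:
  134.0.0.0/8 (134.0.0.0 - 134.255.255.255) -> R22
  134.128.0.0/9 (134.128.0.0 - 134.255.255.255) -> R20
  134.244.0.0/15 (134.244.0.0 - 134.245.255.255) -> R28
More-specific entries that do NOT match:
  134.244.152.104/29 (134.244.152.104 - 134.244.152.111) does not contain 134.244.152.101
  134.244.156.0/22 (134.244.156.0 - 134.244.159.255) does not contain 134.244.152.101
  134.244.144.0/21 (134.244.144.0 - 134.244.151.255) does not contain 134.244.152.101
  134.212.128.0/18 (134.212.128.0 - 134.212.191.255) does not contain 134.244.152.101
  134.245.128.0/17 (134.245.128.0 - 134.245.255.255) does not contain 134.244.152.101
Longest matching prefix is /15 -> next hop R28.

R28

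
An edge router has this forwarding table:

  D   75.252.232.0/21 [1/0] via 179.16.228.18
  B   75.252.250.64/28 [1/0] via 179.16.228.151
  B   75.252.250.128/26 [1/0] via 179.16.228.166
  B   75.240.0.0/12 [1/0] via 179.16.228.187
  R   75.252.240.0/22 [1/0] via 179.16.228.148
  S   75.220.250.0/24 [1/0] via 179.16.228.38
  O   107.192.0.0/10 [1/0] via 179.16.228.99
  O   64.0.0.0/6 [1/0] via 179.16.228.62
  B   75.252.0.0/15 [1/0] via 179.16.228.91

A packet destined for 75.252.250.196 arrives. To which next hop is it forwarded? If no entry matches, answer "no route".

179.16.228.91

Routes whose prefix contains 75.252.250.196:
  75.240.0.0/12 (75.240.0.0 - 75.255.255.255) -> 179.16.228.187
  75.252.0.0/15 (75.252.0.0 - 75.253.255.255) -> 179.16.228.91
More-specific entries that do NOT match:
  75.252.250.64/28 (75.252.250.64 - 75.252.250.79) does not contain 75.252.250.196
  75.252.250.128/26 (75.252.250.128 - 75.252.250.191) does not contain 75.252.250.196
  75.220.250.0/24 (75.220.250.0 - 75.220.250.255) does not contain 75.252.250.196
  75.252.240.0/22 (75.252.240.0 - 75.252.243.255) does not contain 75.252.250.196
  75.252.232.0/21 (75.252.232.0 - 75.252.239.255) does not contain 75.252.250.196
Longest matching prefix is /15 -> next hop 179.16.228.91.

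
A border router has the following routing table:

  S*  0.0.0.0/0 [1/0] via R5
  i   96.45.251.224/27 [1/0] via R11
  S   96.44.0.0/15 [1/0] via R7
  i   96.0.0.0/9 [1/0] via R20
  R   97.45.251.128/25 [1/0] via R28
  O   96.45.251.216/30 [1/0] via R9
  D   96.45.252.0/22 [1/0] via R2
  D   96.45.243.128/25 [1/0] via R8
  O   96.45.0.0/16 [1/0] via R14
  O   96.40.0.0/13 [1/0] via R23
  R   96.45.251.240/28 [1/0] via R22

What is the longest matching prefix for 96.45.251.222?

96.45.0.0/16

Entries matching 96.45.251.222:
  0.0.0.0/0 (default, matches everything)
  96.0.0.0/9 (96.0.0.0 - 96.127.255.255)
  96.40.0.0/13 (96.40.0.0 - 96.47.255.255)
  96.44.0.0/15 (96.44.0.0 - 96.45.255.255)
  96.45.0.0/16 (96.45.0.0 - 96.45.255.255)
Most specific is 96.45.0.0/16.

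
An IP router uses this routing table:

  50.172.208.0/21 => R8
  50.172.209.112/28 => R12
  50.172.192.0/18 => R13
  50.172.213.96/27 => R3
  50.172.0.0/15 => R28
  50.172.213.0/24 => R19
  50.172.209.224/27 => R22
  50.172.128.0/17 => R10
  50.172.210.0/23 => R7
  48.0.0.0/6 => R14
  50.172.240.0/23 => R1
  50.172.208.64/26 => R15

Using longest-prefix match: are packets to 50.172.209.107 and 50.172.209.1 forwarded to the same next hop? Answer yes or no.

yes

50.172.209.107: longest match 50.172.208.0/21 -> R8
50.172.209.1: longest match 50.172.208.0/21 -> R8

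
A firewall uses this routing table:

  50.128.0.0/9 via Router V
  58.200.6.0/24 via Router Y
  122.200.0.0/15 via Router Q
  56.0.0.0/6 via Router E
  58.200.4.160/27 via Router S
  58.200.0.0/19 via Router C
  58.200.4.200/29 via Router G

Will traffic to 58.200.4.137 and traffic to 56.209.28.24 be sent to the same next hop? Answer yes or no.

58.200.4.137: longest match 58.200.0.0/19 -> Router C
56.209.28.24: longest match 56.0.0.0/6 -> Router E

no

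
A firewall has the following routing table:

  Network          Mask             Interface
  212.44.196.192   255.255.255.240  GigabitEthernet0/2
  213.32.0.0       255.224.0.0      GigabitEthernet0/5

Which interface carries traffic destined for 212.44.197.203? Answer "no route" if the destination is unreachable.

No entry's prefix contains 212.44.197.203; there is no default route.

no route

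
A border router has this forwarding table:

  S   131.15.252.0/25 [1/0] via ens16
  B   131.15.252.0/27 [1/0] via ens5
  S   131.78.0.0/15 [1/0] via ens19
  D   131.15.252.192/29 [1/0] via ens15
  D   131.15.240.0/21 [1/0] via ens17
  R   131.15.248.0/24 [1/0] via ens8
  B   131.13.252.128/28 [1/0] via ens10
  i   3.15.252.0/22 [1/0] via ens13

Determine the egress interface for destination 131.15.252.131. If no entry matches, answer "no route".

no route

No entry's prefix contains 131.15.252.131; there is no default route.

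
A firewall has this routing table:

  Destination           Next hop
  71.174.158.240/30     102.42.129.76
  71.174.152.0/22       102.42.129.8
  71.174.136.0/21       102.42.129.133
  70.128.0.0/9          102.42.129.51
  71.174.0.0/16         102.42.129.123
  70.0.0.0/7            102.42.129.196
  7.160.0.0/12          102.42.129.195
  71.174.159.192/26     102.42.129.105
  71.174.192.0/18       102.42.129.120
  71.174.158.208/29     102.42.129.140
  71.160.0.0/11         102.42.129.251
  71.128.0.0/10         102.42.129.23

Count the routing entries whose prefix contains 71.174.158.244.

4

Prefixes containing 71.174.158.244:
  70.0.0.0/7 (70.0.0.0 - 71.255.255.255)
  71.128.0.0/10 (71.128.0.0 - 71.191.255.255)
  71.160.0.0/11 (71.160.0.0 - 71.191.255.255)
  71.174.0.0/16 (71.174.0.0 - 71.174.255.255)
Total matching entries: 4.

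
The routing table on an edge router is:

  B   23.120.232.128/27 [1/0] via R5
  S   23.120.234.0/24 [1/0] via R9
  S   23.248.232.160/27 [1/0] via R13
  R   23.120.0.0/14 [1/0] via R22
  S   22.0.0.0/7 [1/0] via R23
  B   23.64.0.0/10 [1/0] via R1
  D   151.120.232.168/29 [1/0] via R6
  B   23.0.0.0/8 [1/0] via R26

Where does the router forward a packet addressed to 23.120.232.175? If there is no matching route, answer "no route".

R22

Routes whose prefix contains 23.120.232.175:
  22.0.0.0/7 (22.0.0.0 - 23.255.255.255) -> R23
  23.0.0.0/8 (23.0.0.0 - 23.255.255.255) -> R26
  23.64.0.0/10 (23.64.0.0 - 23.127.255.255) -> R1
  23.120.0.0/14 (23.120.0.0 - 23.123.255.255) -> R22
More-specific entries that do NOT match:
  151.120.232.168/29 (151.120.232.168 - 151.120.232.175) does not contain 23.120.232.175
  23.120.232.128/27 (23.120.232.128 - 23.120.232.159) does not contain 23.120.232.175
  23.248.232.160/27 (23.248.232.160 - 23.248.232.191) does not contain 23.120.232.175
  23.120.234.0/24 (23.120.234.0 - 23.120.234.255) does not contain 23.120.232.175
Longest matching prefix is /14 -> next hop R22.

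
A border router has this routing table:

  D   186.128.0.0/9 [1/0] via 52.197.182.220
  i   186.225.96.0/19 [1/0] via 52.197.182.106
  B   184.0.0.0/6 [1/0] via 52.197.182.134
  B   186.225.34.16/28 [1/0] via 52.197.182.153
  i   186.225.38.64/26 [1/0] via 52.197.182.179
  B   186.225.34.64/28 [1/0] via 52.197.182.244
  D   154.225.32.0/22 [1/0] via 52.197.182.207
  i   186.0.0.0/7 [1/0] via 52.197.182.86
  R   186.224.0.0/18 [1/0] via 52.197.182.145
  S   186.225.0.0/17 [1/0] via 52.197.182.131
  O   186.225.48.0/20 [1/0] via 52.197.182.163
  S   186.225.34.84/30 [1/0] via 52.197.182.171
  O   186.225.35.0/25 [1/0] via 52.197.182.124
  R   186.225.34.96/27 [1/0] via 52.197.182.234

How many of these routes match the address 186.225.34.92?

Prefixes containing 186.225.34.92:
  184.0.0.0/6 (184.0.0.0 - 187.255.255.255)
  186.0.0.0/7 (186.0.0.0 - 187.255.255.255)
  186.128.0.0/9 (186.128.0.0 - 186.255.255.255)
  186.225.0.0/17 (186.225.0.0 - 186.225.127.255)
Total matching entries: 4.

4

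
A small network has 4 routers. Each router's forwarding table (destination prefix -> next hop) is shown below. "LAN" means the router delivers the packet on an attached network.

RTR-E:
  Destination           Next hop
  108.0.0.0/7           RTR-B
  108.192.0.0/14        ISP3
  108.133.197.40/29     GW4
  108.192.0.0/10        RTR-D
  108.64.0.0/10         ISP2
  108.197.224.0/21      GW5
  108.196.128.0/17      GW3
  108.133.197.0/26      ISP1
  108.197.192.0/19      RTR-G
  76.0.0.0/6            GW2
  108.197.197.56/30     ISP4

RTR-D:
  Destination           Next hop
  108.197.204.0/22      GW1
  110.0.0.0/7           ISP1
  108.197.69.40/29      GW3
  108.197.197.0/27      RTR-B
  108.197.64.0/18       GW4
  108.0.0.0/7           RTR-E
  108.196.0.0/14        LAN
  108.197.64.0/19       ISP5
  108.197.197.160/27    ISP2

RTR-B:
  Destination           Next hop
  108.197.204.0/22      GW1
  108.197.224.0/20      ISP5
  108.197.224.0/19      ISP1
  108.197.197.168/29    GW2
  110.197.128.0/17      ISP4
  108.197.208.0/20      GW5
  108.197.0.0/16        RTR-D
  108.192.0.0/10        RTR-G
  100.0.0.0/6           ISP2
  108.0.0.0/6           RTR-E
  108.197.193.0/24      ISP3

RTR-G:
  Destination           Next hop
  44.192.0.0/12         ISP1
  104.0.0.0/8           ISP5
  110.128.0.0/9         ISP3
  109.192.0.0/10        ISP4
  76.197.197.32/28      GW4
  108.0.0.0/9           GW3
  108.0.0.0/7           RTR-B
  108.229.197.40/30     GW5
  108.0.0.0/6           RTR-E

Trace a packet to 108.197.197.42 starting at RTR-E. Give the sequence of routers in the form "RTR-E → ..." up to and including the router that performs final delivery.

At RTR-E: longest match for 108.197.197.42 is 108.197.192.0/19 -> RTR-G
At RTR-G: longest match for 108.197.197.42 is 108.0.0.0/7 -> RTR-B
At RTR-B: longest match for 108.197.197.42 is 108.197.0.0/16 -> RTR-D
At RTR-D: longest match for 108.197.197.42 is 108.196.0.0/14 -> LAN

RTR-E → RTR-G → RTR-B → RTR-D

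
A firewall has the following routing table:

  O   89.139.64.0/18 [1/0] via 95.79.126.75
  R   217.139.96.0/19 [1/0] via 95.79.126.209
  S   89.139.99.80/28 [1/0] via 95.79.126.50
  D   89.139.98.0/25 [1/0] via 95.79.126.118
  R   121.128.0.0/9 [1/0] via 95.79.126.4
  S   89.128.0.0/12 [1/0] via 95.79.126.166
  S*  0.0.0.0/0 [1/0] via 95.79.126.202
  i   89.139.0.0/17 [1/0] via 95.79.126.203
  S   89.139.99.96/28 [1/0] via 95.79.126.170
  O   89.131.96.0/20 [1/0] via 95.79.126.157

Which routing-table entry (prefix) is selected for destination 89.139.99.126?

Entries matching 89.139.99.126:
  0.0.0.0/0 (default, matches everything)
  89.128.0.0/12 (89.128.0.0 - 89.143.255.255)
  89.139.0.0/17 (89.139.0.0 - 89.139.127.255)
  89.139.64.0/18 (89.139.64.0 - 89.139.127.255)
Most specific is 89.139.64.0/18.

89.139.64.0/18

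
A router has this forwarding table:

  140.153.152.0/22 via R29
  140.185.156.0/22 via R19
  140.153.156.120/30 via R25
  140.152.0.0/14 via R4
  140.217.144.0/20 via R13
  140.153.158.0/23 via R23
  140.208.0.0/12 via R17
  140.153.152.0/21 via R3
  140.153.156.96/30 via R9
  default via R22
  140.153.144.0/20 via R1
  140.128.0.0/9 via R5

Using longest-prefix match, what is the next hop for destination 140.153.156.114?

R3

Routes whose prefix contains 140.153.156.114:
  0.0.0.0/0 (default, matches everything) -> R22
  140.128.0.0/9 (140.128.0.0 - 140.255.255.255) -> R5
  140.152.0.0/14 (140.152.0.0 - 140.155.255.255) -> R4
  140.153.144.0/20 (140.153.144.0 - 140.153.159.255) -> R1
  140.153.152.0/21 (140.153.152.0 - 140.153.159.255) -> R3
More-specific entries that do NOT match:
  140.153.156.120/30 (140.153.156.120 - 140.153.156.123) does not contain 140.153.156.114
  140.153.156.96/30 (140.153.156.96 - 140.153.156.99) does not contain 140.153.156.114
  140.153.158.0/23 (140.153.158.0 - 140.153.159.255) does not contain 140.153.156.114
  140.153.152.0/22 (140.153.152.0 - 140.153.155.255) does not contain 140.153.156.114
  140.185.156.0/22 (140.185.156.0 - 140.185.159.255) does not contain 140.153.156.114
Longest matching prefix is /21 -> next hop R3.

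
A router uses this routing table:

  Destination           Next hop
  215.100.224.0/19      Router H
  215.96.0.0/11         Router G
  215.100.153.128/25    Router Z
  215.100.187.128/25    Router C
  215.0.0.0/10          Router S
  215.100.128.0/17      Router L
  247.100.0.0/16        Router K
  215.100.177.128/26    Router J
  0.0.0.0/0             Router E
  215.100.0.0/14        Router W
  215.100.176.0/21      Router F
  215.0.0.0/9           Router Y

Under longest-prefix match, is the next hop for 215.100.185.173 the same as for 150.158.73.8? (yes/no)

no

215.100.185.173: longest match 215.100.128.0/17 -> Router L
150.158.73.8: longest match 0.0.0.0/0 -> Router E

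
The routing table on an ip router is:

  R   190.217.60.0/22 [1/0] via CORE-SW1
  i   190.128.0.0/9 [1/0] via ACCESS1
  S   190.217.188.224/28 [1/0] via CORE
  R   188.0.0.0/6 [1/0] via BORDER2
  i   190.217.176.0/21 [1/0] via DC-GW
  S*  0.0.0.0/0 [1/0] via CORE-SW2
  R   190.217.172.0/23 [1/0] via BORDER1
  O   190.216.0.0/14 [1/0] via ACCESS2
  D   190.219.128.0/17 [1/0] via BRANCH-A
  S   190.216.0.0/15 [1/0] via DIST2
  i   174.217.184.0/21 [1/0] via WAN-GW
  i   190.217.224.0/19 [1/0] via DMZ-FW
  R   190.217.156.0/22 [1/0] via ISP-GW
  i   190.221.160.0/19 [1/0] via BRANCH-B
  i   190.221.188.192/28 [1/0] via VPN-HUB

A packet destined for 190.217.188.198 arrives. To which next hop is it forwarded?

DIST2

Routes whose prefix contains 190.217.188.198:
  0.0.0.0/0 (default, matches everything) -> CORE-SW2
  188.0.0.0/6 (188.0.0.0 - 191.255.255.255) -> BORDER2
  190.128.0.0/9 (190.128.0.0 - 190.255.255.255) -> ACCESS1
  190.216.0.0/14 (190.216.0.0 - 190.219.255.255) -> ACCESS2
  190.216.0.0/15 (190.216.0.0 - 190.217.255.255) -> DIST2
More-specific entries that do NOT match:
  190.217.188.224/28 (190.217.188.224 - 190.217.188.239) does not contain 190.217.188.198
  190.221.188.192/28 (190.221.188.192 - 190.221.188.207) does not contain 190.217.188.198
  190.217.172.0/23 (190.217.172.0 - 190.217.173.255) does not contain 190.217.188.198
  190.217.60.0/22 (190.217.60.0 - 190.217.63.255) does not contain 190.217.188.198
  190.217.156.0/22 (190.217.156.0 - 190.217.159.255) does not contain 190.217.188.198
  190.217.176.0/21 (190.217.176.0 - 190.217.183.255) does not contain 190.217.188.198
  174.217.184.0/21 (174.217.184.0 - 174.217.191.255) does not contain 190.217.188.198
  190.217.224.0/19 (190.217.224.0 - 190.217.255.255) does not contain 190.217.188.198
  190.221.160.0/19 (190.221.160.0 - 190.221.191.255) does not contain 190.217.188.198
  190.219.128.0/17 (190.219.128.0 - 190.219.255.255) does not contain 190.217.188.198
Longest matching prefix is /15 -> next hop DIST2.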